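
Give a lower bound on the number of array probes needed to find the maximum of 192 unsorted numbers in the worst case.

Adversary: any unprobed cell could hold a value larger than everything seen so far. If fewer than 192 cells are probed, the adversary places the max in an unprobed cell. So all 192 cells must be examined; together with 192-1 comparisons this is tight.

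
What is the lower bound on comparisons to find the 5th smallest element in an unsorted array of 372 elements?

Finding the 5th smallest of 372 elements requires Omega(n) comparisons. Every element must participate in at least one comparison; otherwise it could be the 5th smallest.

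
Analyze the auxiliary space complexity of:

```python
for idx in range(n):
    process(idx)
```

Space complexity: O(1).
Only a constant amount of auxiliary storage is used; nothing grows with n.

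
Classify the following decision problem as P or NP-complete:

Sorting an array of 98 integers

This problem is in P: merge sort runs in O(n log n).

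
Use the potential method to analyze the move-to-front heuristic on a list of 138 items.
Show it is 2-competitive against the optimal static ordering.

Let Phi = number of inversions between the MTF list and the optimal static list (0 <= Phi <= C(138,2)). Accessing an element at MTF position k and optimal position j: the move-to-front destroys all k-1 inversions in front of it that are not in front in optimal (>= k-j of them) and creates at most j-1 new ones. Amortized cost <= k + (j-1) - (k-j) = 2j - 1 <= 2 * optimal cost.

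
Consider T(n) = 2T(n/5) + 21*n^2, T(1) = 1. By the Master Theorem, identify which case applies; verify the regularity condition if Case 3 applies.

a=2, b=5, f(n)=21*n^2.
log_5(2) = 0.4307 < 2.
f(n) = Omega(n^(0.4307+epsilon)) for some epsilon > 0, so Case 3 is the candidate.
Regularity: a*f(n/b) = 2*21*(n/5)^2 = (2/25)*21*n^2 <= c*f(n) with c = 2/25 < 1. Satisfied.
Case 3: T(n) = Theta(n^2).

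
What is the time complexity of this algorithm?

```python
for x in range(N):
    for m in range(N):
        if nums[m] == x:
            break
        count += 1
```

Time complexity: O(n^2).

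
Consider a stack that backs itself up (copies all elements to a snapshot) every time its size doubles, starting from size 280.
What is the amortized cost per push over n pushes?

Backups occur at sizes 280, 560, 1120, ..., copying 280 + 560 + 1120 + ... <= 2n elements total (geometric series). Spread over n pushes, the amortized backup cost is O(1) per push.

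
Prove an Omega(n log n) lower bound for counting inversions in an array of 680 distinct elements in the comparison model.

Decision-tree argument: at any leaf, the comparisons made (with transitivity) must totally order all 680 elements -- otherwise some pair (i,j) is unordered, and an adversary can present two inputs agreeing on every comparison made but with that pair flipped, changing the inversion count by 1, so the leaf's output is wrong on one of them. Hence the tree has >= 680! leaves and height >= log_2(680!) = Omega(n log n). Modified merge sort achieves O(n log n).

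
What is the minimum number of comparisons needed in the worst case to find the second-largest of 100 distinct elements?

Lower bound: finding the max needs 100-1 comparisons. By the adversary weight-doubling argument, the max must personally win >= ceil(log_2(100)) = 7 comparisons; the 2nd-largest is among those 7 losers, needing 7-1 more comparisons. Total >= 100-1 + 7-1 = 105. A balanced knockout tournament achieves this.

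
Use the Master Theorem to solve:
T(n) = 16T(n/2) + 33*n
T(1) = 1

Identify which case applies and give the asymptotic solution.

a=16, b=2, f(n)=33*n.
log_2(16) = 4 > 1.
Since f(n) = O(n^1) is polynomially smaller than n^4, Case 1 applies.
T(n) = Theta(n^4).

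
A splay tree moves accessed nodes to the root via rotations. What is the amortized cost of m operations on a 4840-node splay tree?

Using a potential function Phi = sum of log(size of subtree) for each node, each splay operation has amortized cost O(log n) where n = 4840. Bad individual operations (O(n)) are offset by decreased potential.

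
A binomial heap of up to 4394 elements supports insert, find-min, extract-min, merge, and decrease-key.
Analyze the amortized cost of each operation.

A binomial heap with n <= 4394 elements has at most floor(log_2 4394) + 1 = 13 trees. Using potential Phi = number of trees: Insert adds one tree, but cascading merges reduce count -- amortized O(1). Find-min reads the cached minimum pointer: O(1). Extract-min creates O(log n) new trees: O(log n). Merge combines tree lists: O(log n). Decrease-key sifts the element up its tree of height <= log n: O(log n).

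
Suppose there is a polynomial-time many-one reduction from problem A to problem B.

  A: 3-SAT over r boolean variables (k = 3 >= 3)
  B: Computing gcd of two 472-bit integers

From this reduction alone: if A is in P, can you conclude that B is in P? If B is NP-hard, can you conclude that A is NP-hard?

A poly-time reduction A <=_p B transfers tractability DOWN (B easy => A easy) and hardness UP (A hard => B hard), not the reverse.
From A in P, the reduction alone does NOT give B in P: any problem in P trivially reduces to SAT, yet SAT is not known to be in P.
From B NP-hard, the reduction alone does NOT give A NP-hard: again, easy problems reduce to hard ones.
(Here in fact A is NP-complete and B is in P, so no such reduction is known -- its existence would imply P = NP; the analysis concerns only what the assumed reduction would or would not let you conclude.)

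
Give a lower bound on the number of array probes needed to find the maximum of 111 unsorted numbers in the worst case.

Adversary: any unprobed cell could hold a value larger than everything seen so far. If fewer than 111 cells are probed, the adversary places the max in an unprobed cell. So all 111 cells must be examined; together with 111-1 comparisons this is tight.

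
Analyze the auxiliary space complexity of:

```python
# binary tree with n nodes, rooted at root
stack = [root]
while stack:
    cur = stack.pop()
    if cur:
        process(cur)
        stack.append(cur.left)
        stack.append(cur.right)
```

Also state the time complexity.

Space complexity: O(n).
Auxiliary storage grows linearly with the input size n in the worst case.
Time complexity: O(n).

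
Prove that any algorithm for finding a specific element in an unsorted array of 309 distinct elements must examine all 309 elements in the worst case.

Adversary argument: if the algorithm examines fewer than 309 elements, the adversary places the target in an unexamined position. The algorithm cannot distinguish 'not present' from 'in unexamined position'.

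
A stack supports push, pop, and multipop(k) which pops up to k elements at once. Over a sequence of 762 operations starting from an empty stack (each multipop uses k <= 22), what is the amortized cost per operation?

Each element is pushed exactly once and popped at most once (whether by pop or as part of a multipop). So the total number of individual pops over the whole sequence is at most the number of pushes, which is at most 762. Total work <= 2 * 762, hence O(1) amortized per operation.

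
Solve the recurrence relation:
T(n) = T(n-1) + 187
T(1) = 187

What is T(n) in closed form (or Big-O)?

Unrolling: T(n) = T(n-1) + 187 = T(n-2) + 2*187 = ... = T(1) + (n-1)*187 = 187 + (n-1)*187 = 187n.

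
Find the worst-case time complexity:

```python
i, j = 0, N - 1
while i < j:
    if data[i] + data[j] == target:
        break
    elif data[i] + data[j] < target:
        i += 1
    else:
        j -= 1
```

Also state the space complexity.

Time complexity: O(n).
Space complexity: O(1).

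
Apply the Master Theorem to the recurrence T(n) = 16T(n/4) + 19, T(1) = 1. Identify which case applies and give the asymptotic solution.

a=16, b=4, f(n)=19.
log_4(16) = 2 > 0.
Since f(n) = O(n^0) is polynomially smaller than n^2, Case 1 applies.
T(n) = Theta(n^2).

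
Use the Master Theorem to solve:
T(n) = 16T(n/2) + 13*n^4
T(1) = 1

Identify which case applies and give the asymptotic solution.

a=16, b=2, f(n)=13*n^4.
log_2(16) = 4, so n^(log_b(a)) = n^4.
f(n) = Theta(n^4), so Case 2 applies.
T(n) = Theta(n^4 log n).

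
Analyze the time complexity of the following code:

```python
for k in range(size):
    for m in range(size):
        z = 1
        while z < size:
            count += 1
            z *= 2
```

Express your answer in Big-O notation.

Time complexity: O(n^2 log n).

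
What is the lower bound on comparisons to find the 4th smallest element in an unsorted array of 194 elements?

Finding the 4th smallest of 194 elements requires Omega(n) comparisons. Every element must participate in at least one comparison; otherwise it could be the 4th smallest.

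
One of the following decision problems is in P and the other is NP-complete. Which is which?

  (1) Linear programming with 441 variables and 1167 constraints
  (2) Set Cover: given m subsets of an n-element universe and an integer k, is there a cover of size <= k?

(1) is P: the ellipsoid and interior-point methods run in polynomial time.
(2) is NP-complete: one of Karp's 21 NP-complete problems (with k part of the input).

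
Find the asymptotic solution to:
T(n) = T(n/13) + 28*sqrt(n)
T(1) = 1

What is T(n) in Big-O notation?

Each level contributes sqrt(n/13^k). Geometric series with ratio 1/sqrt(13) < 1 sums to O(sqrt(n)).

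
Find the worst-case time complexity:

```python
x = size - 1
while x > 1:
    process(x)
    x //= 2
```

Time complexity: O(log n).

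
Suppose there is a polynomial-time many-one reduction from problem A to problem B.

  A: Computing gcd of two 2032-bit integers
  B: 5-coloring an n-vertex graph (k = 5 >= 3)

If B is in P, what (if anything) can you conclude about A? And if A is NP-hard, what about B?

A poly-time reduction A <=_p B means any A-instance can be transformed to a B-instance in poly time.
If B is in P: compose the reduction with B's poly-time algorithm to solve A in poly time, so A is in P.
If A is NP-hard: every NP problem reduces to A, which reduces to B; composing reductions, every NP problem reduces to B, so B is NP-hard.
(Here in fact A is P and B is NP-complete.)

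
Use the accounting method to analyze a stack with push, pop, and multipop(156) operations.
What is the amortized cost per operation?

Assign 2 credits per push (1 for the push, 1 saved for a future pop). Each pop or element popped by multipop(156) uses 1 saved credit. Total credits never go negative, so amortized cost is O(1).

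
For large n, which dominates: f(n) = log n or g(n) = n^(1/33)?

g(n) = n^(1/33) grows faster: any positive power of n dominates log n.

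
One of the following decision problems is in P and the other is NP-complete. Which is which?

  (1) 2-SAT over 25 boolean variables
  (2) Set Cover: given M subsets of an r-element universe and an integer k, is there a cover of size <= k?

(1) is P: 2-SAT is solvable in linear time via implication-graph SCCs.
(2) is NP-complete: one of Karp's 21 NP-complete problems (with k part of the input).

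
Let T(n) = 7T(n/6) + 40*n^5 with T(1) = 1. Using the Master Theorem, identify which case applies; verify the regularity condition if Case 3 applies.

a=7, b=6, f(n)=40*n^5.
log_6(7) = 1.086 < 5.
f(n) = Omega(n^(1.086+epsilon)) for some epsilon > 0, so Case 3 is the candidate.
Regularity: a*f(n/b) = 7*40*(n/6)^5 = (7/7776)*40*n^5 <= c*f(n) with c = 7/7776 < 1. Satisfied.
Case 3: T(n) = Theta(n^5).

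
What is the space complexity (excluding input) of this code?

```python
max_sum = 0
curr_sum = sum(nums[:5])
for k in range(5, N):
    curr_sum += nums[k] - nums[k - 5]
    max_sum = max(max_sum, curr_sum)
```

Space complexity: O(1).
Only a constant amount of auxiliary storage is used; nothing grows with n.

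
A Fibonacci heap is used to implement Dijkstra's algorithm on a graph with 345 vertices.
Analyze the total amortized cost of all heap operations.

Dijkstra performs 345 insert, 345 extract-min, and at most E decrease-key operations. With Fibonacci heap: insert O(1) amortized, extract-min O(log n) amortized, decrease-key O(1) amortized. Total with n = 345: O(n * 1 + n * log n + E * 1) = O(n log n + E).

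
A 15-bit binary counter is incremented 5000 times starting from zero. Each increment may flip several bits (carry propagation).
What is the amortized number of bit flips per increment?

Bit i flips on every 2^i-th increment, so over 5000 increments bit i flips floor(5000/2^i) times. Summing over i: total flips < 2 * 5000. Amortized: < 2 = O(1) per increment.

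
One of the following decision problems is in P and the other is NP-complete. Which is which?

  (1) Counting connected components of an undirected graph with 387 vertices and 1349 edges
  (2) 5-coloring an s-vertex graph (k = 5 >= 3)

(1) is P: BFS/DFS visits each vertex and edge once: O(V+E).
(2) is NP-complete: graph k-coloring for k>=3 is NP-complete by reduction from 3-SAT.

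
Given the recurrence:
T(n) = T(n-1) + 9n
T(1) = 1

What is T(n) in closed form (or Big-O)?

Unrolling: T(n) = 1 + 9*(2 + 3 + ... + n) = 1 + 9*(n(n+1)/2 - 1) = O(n^2).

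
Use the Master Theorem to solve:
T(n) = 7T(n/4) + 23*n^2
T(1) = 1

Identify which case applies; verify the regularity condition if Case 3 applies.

a=7, b=4, f(n)=23*n^2.
log_4(7) = 1.404 < 2.
f(n) = Omega(n^(1.404+epsilon)) for some epsilon > 0, so Case 3 is the candidate.
Regularity: a*f(n/b) = 7*23*(n/4)^2 = (7/16)*23*n^2 <= c*f(n) with c = 7/16 < 1. Satisfied.
Case 3: T(n) = Theta(n^2).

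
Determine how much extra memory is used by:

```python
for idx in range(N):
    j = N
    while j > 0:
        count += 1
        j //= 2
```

Space complexity: O(1).
Only a constant amount of auxiliary storage is used; nothing grows with n.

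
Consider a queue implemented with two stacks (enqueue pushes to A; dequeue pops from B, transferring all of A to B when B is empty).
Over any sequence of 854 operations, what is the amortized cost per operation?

Each element is pushed to A once, popped once, pushed to B once, and popped once: 4 unit operations over its lifetime. Over 854 operations the total work is O(854). Amortized O(1) per enqueue/dequeue.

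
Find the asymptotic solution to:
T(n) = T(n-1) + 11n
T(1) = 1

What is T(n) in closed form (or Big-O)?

Unrolling: T(n) = 1 + 11*(2 + 3 + ... + n) = 1 + 11*(n(n+1)/2 - 1) = O(n^2).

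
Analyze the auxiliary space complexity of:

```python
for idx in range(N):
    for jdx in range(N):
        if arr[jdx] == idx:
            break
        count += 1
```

Space complexity: O(1).
Only a constant amount of auxiliary storage is used; nothing grows with n.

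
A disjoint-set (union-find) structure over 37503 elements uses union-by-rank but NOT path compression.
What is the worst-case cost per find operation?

Union-by-rank alone keeps every tree's height <= log_2(37503) ~= 15.2. Each find traverses from a node to its root, costing O(height) = O(log n). Without path compression this bound is tight.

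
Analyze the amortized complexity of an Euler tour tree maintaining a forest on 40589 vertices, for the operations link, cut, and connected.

An Euler tour tree stores each tree's Euler tour as a balanced BST keyed by tour position. On 40589 vertices: link concatenates two tours via O(1) splits/joins of size <= 2*40589 (O(log n)); cut splits the tour at the two occurrences of the edge (O(log n)); connected compares BST roots (O(log n) to find the root). All O(log n) amortized.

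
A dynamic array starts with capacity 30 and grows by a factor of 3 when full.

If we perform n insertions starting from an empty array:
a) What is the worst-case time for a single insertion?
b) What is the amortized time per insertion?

(a) Worst-case single insertion: O(n) -- when the array is full at capacity c, the resize copies all c elements, and c can be Theta(n).
(b) Resizes happen at sizes 30, 90, 270, ... Total copy cost for n insertions: 30 + 90 + ... = O(n) (geometric series with ratio 1/3). Amortized cost per insertion: O(n)/n = O(1).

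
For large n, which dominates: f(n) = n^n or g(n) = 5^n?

f(n) = n^n grows faster: n^n / 5^n = (n/5)^n -> infinity once n > 5.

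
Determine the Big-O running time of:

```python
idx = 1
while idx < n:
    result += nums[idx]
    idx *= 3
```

Time complexity: O(log n).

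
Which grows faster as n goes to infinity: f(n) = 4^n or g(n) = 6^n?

g(n) = 6^n grows faster: (6/4)^n -> infinity since 6/4 > 1.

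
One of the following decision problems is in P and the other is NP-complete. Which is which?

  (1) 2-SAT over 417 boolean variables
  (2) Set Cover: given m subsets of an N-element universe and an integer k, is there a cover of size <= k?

(1) is P: 2-SAT is solvable in linear time via implication-graph SCCs.
(2) is NP-complete: one of Karp's 21 NP-complete problems (with k part of the input).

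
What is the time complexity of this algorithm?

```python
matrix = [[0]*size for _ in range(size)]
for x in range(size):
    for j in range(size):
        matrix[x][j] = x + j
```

Time complexity: O(n^2).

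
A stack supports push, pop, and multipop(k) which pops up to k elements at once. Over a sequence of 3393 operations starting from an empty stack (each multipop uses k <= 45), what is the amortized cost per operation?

Each element is pushed exactly once and popped at most once (whether by pop or as part of a multipop). So the total number of individual pops over the whole sequence is at most the number of pushes, which is at most 3393. Total work <= 2 * 3393, hence O(1) amortized per operation.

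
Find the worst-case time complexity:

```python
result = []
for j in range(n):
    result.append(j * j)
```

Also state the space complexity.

Time complexity: O(n).
Space complexity: O(n).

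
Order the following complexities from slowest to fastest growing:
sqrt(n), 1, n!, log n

Ordered by growth rate: 1 < log n < sqrt(n) < n!.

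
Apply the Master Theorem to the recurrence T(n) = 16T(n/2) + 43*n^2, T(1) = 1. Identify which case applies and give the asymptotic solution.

a=16, b=2, f(n)=43*n^2.
log_2(16) = 4 > 2.
Since f(n) = O(n^2) is polynomially smaller than n^4, Case 1 applies.
T(n) = Theta(n^4).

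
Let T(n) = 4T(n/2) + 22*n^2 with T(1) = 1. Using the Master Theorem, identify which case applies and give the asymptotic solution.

a=4, b=2, f(n)=22*n^2.
log_2(4) = 2, so n^(log_b(a)) = n^2.
f(n) = Theta(n^2), so Case 2 applies.
T(n) = Theta(n^2 log n).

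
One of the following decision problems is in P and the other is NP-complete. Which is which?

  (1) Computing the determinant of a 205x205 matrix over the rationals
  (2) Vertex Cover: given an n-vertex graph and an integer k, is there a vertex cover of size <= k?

(1) is P: Gaussian elimination runs in O(n^3).
(2) is NP-complete: one of Karp's 21 NP-complete problems (with k part of the input; for any fixed constant k it is in P).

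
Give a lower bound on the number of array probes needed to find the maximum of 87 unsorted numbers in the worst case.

Adversary: any unprobed cell could hold a value larger than everything seen so far. If fewer than 87 cells are probed, the adversary places the max in an unprobed cell. So all 87 cells must be examined; together with 87-1 comparisons this is tight.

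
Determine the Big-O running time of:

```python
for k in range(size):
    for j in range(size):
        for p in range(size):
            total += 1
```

Time complexity: O(n^3).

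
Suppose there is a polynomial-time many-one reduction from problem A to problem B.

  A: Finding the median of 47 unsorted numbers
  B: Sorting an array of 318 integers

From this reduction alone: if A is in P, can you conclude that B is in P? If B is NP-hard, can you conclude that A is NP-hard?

A poly-time reduction A <=_p B transfers tractability DOWN (B easy => A easy) and hardness UP (A hard => B hard), not the reverse.
From A in P, the reduction alone does NOT give B in P: any problem in P trivially reduces to SAT, yet SAT is not known to be in P.
From B NP-hard, the reduction alone does NOT give A NP-hard: again, easy problems reduce to hard ones.
(Here in fact A is P and B is P.)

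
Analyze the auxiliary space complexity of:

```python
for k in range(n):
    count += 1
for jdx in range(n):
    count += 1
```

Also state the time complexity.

Space complexity: O(1).
Only a constant amount of auxiliary storage is used; nothing grows with n.
Time complexity: O(n).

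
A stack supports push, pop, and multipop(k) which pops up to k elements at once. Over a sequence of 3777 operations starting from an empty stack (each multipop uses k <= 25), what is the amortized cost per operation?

Each element is pushed exactly once and popped at most once (whether by pop or as part of a multipop). So the total number of individual pops over the whole sequence is at most the number of pushes, which is at most 3777. Total work <= 2 * 3777, hence O(1) amortized per operation.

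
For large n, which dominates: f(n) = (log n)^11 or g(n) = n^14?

g(n) = n^14 grows faster: any positive polynomial dominates any polylog.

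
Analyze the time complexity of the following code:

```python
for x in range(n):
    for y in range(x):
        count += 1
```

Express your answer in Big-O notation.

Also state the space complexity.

Time complexity: O(n^2).
Space complexity: O(1).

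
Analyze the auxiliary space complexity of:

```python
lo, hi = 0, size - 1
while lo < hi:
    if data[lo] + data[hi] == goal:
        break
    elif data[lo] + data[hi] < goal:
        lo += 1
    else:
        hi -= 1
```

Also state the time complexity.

Space complexity: O(1).
Only a constant amount of auxiliary storage is used; nothing grows with n.
Time complexity: O(n).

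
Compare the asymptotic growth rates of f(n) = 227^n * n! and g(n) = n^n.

f(n) = 227^n * n! grows faster: by Stirling n! ~ sqrt(2 pi n)(n/e)^n, so 227^n n! / n^n ~ (227/e)^n sqrt(2 pi n) -> infinity since 227/e > 1.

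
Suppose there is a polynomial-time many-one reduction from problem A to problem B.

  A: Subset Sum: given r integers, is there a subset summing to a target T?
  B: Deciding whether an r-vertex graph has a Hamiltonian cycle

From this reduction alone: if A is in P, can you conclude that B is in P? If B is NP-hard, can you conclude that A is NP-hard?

A poly-time reduction A <=_p B transfers tractability DOWN (B easy => A easy) and hardness UP (A hard => B hard), not the reverse.
From A in P, the reduction alone does NOT give B in P: any problem in P trivially reduces to SAT, yet SAT is not known to be in P.
From B NP-hard, the reduction alone does NOT give A NP-hard: again, easy problems reduce to hard ones.
(Here in fact A is NP-complete and B is NP-complete.)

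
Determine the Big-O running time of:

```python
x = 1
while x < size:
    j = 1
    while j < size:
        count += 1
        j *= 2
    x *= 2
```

Time complexity: O(log^2 n).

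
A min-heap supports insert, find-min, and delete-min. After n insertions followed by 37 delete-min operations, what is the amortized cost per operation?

Insert takes O(log n) worst case. Delete-min takes O(log n). Over a sequence of n inserts and 37 delete-mins, total cost is O((n + 37) log n). Amortized per operation: O(log n).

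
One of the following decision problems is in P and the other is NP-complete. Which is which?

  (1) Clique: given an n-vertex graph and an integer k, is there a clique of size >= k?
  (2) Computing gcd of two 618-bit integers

(1) is NP-complete: complement of Independent Set / Vertex Cover (with k part of the input).
(2) is P: the Euclidean algorithm runs in polynomial time in the bit-length.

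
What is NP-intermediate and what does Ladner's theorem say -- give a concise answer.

NP-intermediate problems are in NP but neither in P nor NP-complete (assuming P != NP). Ladner's theorem proves such problems exist if P != NP. Graph isomorphism and integer factoring are candidate NP-intermediate problems -- no polynomial algorithm is known, but no NP-completeness proof exists either.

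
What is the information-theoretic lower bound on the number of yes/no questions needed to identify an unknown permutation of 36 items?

There are 36! = 371993326789901217467999448150835200000000 permutations. Each yes/no question gives at most 1 bit, so at least ceil(log_2(371993326789901217467999448150835200000000)) = 139 questions are needed.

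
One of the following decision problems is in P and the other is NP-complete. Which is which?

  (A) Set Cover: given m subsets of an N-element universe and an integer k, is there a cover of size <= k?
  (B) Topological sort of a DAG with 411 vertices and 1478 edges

(A) is NP-complete: one of Karp's 21 NP-complete problems (with k part of the input).
(B) is P: DFS-based topological sort runs in O(V+E).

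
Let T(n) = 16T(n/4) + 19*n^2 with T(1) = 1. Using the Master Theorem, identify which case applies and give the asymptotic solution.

a=16, b=4, f(n)=19*n^2.
log_4(16) = 2, so n^(log_b(a)) = n^2.
f(n) = Theta(n^2), so Case 2 applies.
T(n) = Theta(n^2 log n).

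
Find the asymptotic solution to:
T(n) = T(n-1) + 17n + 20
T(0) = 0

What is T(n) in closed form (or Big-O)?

Dominant term in sum is 17*sum(i, i=1..n) = 17*n*(n+1)/2 = O(n^2).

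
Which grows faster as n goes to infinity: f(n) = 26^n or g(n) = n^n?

g(n) = n^n grows faster: n^n / 26^n = (n/26)^n -> infinity once n > 26.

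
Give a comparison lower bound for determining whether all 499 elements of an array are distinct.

In the algebraic decision-tree model, the YES region for element distinctness on 499 elements has 499! connected components (one per ordering). Ben-Or's theorem then gives a lower bound of Omega(log(n!)) = Omega(n log n).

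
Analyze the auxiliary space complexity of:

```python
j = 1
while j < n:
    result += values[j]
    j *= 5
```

Space complexity: O(1).
Only a constant amount of auxiliary storage is used; nothing grows with n.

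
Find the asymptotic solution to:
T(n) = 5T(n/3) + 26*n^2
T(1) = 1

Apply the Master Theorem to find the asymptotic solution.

a=5, b=3, f(n)=26*n^2. log_3(5) = 1.465 < 2. Case 3: T(n) = O(n^2).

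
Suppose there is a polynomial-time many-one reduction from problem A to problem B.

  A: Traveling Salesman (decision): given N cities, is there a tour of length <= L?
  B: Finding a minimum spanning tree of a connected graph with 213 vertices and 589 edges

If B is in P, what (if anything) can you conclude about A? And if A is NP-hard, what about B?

A poly-time reduction A <=_p B means any A-instance can be transformed to a B-instance in poly time.
If B is in P: compose the reduction with B's poly-time algorithm to solve A in poly time, so A is in P.
If A is NP-hard: every NP problem reduces to A, which reduces to B; composing reductions, every NP problem reduces to B, so B is NP-hard.
(Here in fact A is NP-complete and B is in P, so no such reduction is known -- its existence would imply P = NP; the analysis concerns only what the assumed reduction would or would not let you conclude.)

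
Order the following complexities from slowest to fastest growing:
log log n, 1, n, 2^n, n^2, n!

Ordered by growth rate: 1 < log log n < n < n^2 < 2^n < n!.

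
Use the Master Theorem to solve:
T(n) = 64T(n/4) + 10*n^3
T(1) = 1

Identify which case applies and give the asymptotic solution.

a=64, b=4, f(n)=10*n^3.
log_4(64) = 3, so n^(log_b(a)) = n^3.
f(n) = Theta(n^3), so Case 2 applies.
T(n) = Theta(n^3 log n).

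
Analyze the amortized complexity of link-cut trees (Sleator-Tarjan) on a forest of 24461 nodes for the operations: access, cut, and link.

Link-cut trees represent the forest using splay trees over preferred paths. With potential Phi = sum over nodes of log(size of virtual subtree), each access on 24461 nodes is O(log 24461) = O(log n) amortized by the splay-tree access lemma. Cut and link are O(1) plus one access.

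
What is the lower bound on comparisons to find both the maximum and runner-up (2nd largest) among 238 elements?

Lower bound: finding the max needs 238-1 comparisons. By an adversary weight-doubling argument, the maximum element must personally win at least ceil(log_2(238)) = 8 comparisons in any correct algorithm. The 2nd largest is among those 8 direct losers, and distinguishing it requires 8-1 more comparisons. Total >= 238-1 + 8-1 = 244. A balanced tournament achieves this bound exactly.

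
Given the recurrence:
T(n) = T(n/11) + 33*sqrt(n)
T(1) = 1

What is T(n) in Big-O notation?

Each level contributes sqrt(n/11^k). Geometric series with ratio 1/sqrt(11) < 1 sums to O(sqrt(n)).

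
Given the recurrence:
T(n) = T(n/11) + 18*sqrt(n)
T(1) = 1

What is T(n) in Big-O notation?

Each level contributes sqrt(n/11^k). Geometric series with ratio 1/sqrt(11) < 1 sums to O(sqrt(n)).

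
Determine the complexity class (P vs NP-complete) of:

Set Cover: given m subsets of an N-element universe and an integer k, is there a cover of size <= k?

This problem is NP-complete: one of Karp's 21 NP-complete problems (with k part of the input).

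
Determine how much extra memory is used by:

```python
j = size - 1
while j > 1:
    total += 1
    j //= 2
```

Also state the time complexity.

Space complexity: O(1).
Only a constant amount of auxiliary storage is used; nothing grows with n.
Time complexity: O(log n).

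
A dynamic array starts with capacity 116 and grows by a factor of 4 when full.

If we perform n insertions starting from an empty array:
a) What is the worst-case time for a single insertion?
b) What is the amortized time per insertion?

(a) Worst-case single insertion: O(n) -- when the array is full at capacity c, the resize copies all c elements, and c can be Theta(n).
(b) Resizes happen at sizes 116, 464, 1856, ... Total copy cost for n insertions: 116 + 464 + ... = O(n) (geometric series with ratio 1/4). Amortized cost per insertion: O(n)/n = O(1).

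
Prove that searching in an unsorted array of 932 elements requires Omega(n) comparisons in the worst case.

An adversary can always place the target in the last position checked. Until all 932 positions are examined, the target might be in any unchecked position. Therefore 932 comparisons are necessary.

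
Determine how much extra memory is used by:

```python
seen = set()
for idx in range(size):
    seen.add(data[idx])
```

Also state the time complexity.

Space complexity: O(n).
Auxiliary storage grows linearly with the input size n in the worst case.
Time complexity: O(n).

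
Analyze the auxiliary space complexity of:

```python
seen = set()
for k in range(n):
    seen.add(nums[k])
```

Space complexity: O(n).
Auxiliary storage grows linearly with the input size n in the worst case.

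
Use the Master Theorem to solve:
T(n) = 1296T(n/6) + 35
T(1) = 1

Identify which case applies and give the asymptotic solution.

a=1296, b=6, f(n)=35.
log_6(1296) = 4 > 0.
Since f(n) = O(n^0) is polynomially smaller than n^4, Case 1 applies.
T(n) = Theta(n^4).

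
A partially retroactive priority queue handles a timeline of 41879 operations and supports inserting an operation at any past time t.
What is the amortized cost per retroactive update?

Partially retroactive priority queues (Demaine-Iacono-Langerman) allow updates at past times with queries only at the present. With a balanced BST over the m = 41879 timeline events tracking bridges, each retroactive insert or delete is O(log m) amortized.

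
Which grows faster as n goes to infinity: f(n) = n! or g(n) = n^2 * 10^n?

f(n) = n! grows faster: by Stirling n! ~ (n/e)^n sqrt(2*pi*n); (n/e)^n eventually dominates n^2 * 10^n.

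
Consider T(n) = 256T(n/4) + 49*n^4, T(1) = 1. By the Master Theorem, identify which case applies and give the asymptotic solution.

a=256, b=4, f(n)=49*n^4.
log_4(256) = 4, so n^(log_b(a)) = n^4.
f(n) = Theta(n^4), so Case 2 applies.
T(n) = Theta(n^4 log n).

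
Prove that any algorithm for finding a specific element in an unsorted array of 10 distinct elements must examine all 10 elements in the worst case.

Adversary argument: if the algorithm examines fewer than 10 elements, the adversary places the target in an unexamined position. The algorithm cannot distinguish 'not present' from 'in unexamined position'.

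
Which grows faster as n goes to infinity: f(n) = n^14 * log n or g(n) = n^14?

f(n) = n^14 * log n grows faster: extra log n factor -> infinity.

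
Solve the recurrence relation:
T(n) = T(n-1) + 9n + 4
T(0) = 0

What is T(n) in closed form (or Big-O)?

Dominant term in sum is 9*sum(i, i=1..n) = 9*n*(n+1)/2 = O(n^2).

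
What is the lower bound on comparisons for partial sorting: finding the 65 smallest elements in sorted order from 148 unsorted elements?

Finding 65 smallest of 148 in sorted order: Omega(148) to identify the 65 smallest, plus Omega(65 log 65) to sort them. Total: Omega(n + k log k).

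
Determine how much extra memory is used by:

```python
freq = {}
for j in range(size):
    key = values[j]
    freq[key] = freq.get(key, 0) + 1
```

Space complexity: O(n).
Auxiliary storage grows linearly with the input size n in the worst case.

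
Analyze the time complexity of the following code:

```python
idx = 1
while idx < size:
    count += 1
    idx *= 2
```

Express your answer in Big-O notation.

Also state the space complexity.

Time complexity: O(log n).
Space complexity: O(1).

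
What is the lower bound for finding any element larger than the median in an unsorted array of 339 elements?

To find an element larger than the median of 339 elements, we must see Omega(n) elements. Without seeing enough elements, an adversary can make any unseen element the median.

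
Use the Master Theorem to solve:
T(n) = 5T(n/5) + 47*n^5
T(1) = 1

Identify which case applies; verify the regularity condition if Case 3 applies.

a=5, b=5, f(n)=47*n^5.
log_5(5) = 1 < 5.
f(n) = Omega(n^(1+epsilon)) for some epsilon > 0, so Case 3 is the candidate.
Regularity: a*f(n/b) = 5*47*(n/5)^5 = (5/3125)*47*n^5 <= c*f(n) with c = 5/3125 < 1. Satisfied.
Case 3: T(n) = Theta(n^5).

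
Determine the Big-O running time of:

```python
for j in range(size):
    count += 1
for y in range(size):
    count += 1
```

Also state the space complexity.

Time complexity: O(n).
Space complexity: O(1).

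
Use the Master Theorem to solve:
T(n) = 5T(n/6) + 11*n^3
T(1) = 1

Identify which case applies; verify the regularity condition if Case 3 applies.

a=5, b=6, f(n)=11*n^3.
log_6(5) = 0.8982 < 3.
f(n) = Omega(n^(0.8982+epsilon)) for some epsilon > 0, so Case 3 is the candidate.
Regularity: a*f(n/b) = 5*11*(n/6)^3 = (5/216)*11*n^3 <= c*f(n) with c = 5/216 < 1. Satisfied.
Case 3: T(n) = Theta(n^3).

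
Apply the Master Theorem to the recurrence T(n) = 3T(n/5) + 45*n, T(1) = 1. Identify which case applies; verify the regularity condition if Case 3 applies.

a=3, b=5, f(n)=45*n.
log_5(3) = 0.6826 < 1.
f(n) = Omega(n^(0.6826+epsilon)) for some epsilon > 0, so Case 3 is the candidate.
Regularity: a*f(n/b) = 3*45*(n/5)^1 = (3/5)*45*n^1 <= c*f(n) with c = 3/5 < 1. Satisfied.
Case 3: T(n) = Theta(n).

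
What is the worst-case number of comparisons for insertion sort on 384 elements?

Insertion sort on reverse-sorted input: 1 + 2 + ... + (384-1) = 73536 comparisons.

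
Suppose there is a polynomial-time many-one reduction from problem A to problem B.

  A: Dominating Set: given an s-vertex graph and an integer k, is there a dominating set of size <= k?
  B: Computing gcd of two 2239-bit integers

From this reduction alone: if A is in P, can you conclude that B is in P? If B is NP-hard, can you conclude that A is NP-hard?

A poly-time reduction A <=_p B transfers tractability DOWN (B easy => A easy) and hardness UP (A hard => B hard), not the reverse.
From A in P, the reduction alone does NOT give B in P: any problem in P trivially reduces to SAT, yet SAT is not known to be in P.
From B NP-hard, the reduction alone does NOT give A NP-hard: again, easy problems reduce to hard ones.
(Here in fact A is NP-complete and B is in P, so no such reduction is known -- its existence would imply P = NP; the analysis concerns only what the assumed reduction would or would not let you conclude.)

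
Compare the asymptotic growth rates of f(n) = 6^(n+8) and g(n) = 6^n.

f(n) = 6^(n+8) and g(n) = 6^n are Theta of each other: 6^(n+8) = 6^8 * 6^n = Theta(6^n).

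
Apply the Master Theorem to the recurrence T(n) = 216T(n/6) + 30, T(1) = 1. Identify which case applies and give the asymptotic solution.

a=216, b=6, f(n)=30.
log_6(216) = 3 > 0.
Since f(n) = O(n^0) is polynomially smaller than n^3, Case 1 applies.
T(n) = Theta(n^3).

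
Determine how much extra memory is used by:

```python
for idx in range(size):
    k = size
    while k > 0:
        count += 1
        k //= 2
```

Space complexity: O(1).
Only a constant amount of auxiliary storage is used; nothing grows with n.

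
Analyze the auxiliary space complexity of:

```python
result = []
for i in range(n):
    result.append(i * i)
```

Space complexity: O(n).
Auxiliary storage grows linearly with the input size n in the worst case.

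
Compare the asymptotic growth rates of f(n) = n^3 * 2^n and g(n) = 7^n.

g(n) = 7^n grows faster: 7^n / (n^3 2^n) = (7/2)^n / n^3 -> infinity since 7/2 > 1.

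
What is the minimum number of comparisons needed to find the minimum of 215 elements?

Finding the minimum requires 214 comparisons, identical reasoning to finding the maximum. Each comparison eliminates one candidate.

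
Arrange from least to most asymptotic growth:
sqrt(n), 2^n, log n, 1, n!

Ordered by growth rate: 1 < log n < sqrt(n) < 2^n < n!.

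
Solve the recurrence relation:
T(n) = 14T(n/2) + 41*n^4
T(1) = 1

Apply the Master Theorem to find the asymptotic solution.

a=14, b=2, f(n)=41*n^4. log_2(14) = 3.807 < 4. Case 3: T(n) = O(n^4).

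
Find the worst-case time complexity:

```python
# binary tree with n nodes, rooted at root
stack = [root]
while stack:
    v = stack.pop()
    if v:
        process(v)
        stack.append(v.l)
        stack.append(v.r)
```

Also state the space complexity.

Time complexity: O(n).
Space complexity: O(n).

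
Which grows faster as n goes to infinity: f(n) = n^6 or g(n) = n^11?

g(n) = n^11 grows faster: n^11/n^6 = n^5 -> infinity.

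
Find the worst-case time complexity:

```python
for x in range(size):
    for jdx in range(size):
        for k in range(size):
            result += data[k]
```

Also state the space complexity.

Time complexity: O(n^3).
Space complexity: O(1).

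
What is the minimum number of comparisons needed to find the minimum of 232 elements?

Finding the minimum requires 231 comparisons, identical reasoning to finding the maximum. Each comparison eliminates one candidate.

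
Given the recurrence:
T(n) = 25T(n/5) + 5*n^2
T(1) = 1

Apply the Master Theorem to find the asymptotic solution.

a=25, b=5, f(n)=5*n^2. log_5(25) = 2. Case 2: T(n) = O(n^2 log n).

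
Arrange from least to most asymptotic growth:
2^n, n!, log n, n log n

Ordered by growth rate: log n < n log n < 2^n < n!.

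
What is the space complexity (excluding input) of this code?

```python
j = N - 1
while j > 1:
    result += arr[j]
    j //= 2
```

Space complexity: O(1).
Only a constant amount of auxiliary storage is used; nothing grows with n.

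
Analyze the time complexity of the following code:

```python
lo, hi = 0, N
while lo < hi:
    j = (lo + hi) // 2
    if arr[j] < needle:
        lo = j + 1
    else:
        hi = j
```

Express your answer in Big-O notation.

Time complexity: O(log n).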